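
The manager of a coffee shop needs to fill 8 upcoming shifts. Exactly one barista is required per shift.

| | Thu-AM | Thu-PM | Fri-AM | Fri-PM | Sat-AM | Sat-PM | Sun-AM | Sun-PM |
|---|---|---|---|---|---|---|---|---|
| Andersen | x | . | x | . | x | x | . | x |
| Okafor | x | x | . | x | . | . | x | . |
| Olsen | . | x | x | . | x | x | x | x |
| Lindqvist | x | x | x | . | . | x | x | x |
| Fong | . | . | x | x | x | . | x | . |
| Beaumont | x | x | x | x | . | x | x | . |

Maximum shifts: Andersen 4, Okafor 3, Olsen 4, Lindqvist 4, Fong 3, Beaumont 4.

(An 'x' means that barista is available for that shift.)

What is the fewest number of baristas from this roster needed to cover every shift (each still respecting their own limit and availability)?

2

8 slots to fill and no one can take more than 4, so at least ⌈8/4⌉ = 2 baristas are needed.
Andersen and Beaumont alone can cover everything: Thu-AM→Andersen, Thu-PM→Beaumont, Fri-AM→Andersen, Fri-PM→Beaumont, Sat-AM→Andersen, Sat-PM→Beaumont, Sun-AM→Beaumont, Sun-PM→Andersen.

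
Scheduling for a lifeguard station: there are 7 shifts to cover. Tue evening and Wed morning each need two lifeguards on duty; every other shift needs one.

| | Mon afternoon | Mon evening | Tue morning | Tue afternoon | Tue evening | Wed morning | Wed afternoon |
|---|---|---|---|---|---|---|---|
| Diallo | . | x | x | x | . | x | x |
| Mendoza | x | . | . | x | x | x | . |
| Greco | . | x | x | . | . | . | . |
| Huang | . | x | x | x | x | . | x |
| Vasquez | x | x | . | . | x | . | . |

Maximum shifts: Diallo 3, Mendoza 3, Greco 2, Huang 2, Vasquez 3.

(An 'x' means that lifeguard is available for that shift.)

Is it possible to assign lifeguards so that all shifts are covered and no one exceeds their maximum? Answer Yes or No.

Wed morning can only be covered by Diallo and Mendoza, so that assignment is forced.
One valid schedule: Mon afternoon→Mendoza, Mon evening→Greco, Tue morning→Diallo, Tue afternoon→Mendoza, Tue evening→Huang+Vasquez, Wed morning→Diallo+Mendoza, Wed afternoon→Diallo.
Loads: Diallo 3/3, Mendoza 3/3, Greco 1/2, Huang 1/2, Vasquez 1/3 — all within limits.

Yes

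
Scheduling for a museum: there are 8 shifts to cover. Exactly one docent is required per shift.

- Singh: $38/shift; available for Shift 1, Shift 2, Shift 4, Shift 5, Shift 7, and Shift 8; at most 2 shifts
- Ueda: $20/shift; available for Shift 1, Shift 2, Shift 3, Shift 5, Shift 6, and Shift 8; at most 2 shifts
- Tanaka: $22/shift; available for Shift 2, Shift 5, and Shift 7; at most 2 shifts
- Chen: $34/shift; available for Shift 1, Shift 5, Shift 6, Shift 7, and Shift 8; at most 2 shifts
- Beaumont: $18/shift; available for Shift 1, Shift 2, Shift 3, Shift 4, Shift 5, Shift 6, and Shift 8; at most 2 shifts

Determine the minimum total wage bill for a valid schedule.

Picking the cheapest available docent for each shift independently would cost $148, but that ignores the shift limits.
An optimal schedule: Shift 1→Ueda, Shift 2→Tanaka, Shift 3→Beaumont, Shift 4→Beaumont, Shift 5→Chen, Shift 6→Ueda, Shift 7→Tanaka, Shift 8→Chen.
Total: 20 + 22 + 18 + 18 + 34 + 20 + 22 + 34 = $188.

$188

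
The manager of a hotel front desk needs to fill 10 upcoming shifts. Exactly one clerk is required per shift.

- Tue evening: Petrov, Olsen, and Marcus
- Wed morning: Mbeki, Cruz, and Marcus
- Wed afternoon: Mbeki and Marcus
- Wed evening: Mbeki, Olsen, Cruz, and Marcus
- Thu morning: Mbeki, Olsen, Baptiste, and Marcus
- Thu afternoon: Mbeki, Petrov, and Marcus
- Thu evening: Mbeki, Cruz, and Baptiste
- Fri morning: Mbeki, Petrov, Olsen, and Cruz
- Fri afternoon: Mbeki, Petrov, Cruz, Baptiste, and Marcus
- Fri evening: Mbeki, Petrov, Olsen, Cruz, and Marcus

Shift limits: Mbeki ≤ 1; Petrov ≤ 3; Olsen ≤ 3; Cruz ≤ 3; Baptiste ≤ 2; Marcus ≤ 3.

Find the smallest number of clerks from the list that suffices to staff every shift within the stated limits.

10 slots to fill and no one can take more than 3, so at least ⌈10/3⌉ = 4 clerks are needed.
Mbeki, Petrov, Olsen, and Cruz alone can cover everything: Tue evening→Petrov, Wed morning→Cruz, Wed afternoon→Mbeki, Wed evening→Olsen, Thu morning→Olsen, Thu afternoon→Petrov, Thu evening→Cruz, Fri morning→Olsen, Fri afternoon→Petrov, Fri evening→Cruz.

4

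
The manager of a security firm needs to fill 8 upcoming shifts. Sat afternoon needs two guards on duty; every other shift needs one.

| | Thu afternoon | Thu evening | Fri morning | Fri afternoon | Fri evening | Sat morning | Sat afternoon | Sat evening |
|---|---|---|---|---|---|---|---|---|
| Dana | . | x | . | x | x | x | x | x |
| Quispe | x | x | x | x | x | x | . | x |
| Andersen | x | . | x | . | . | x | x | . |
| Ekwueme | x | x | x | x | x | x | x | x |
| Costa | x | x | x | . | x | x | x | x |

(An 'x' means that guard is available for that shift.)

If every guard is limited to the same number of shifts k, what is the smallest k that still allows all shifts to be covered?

2

With 5 guards and 9 worker-slots to fill, someone must work at least ⌈9/5⌉ = 2 shifts, so k ≥ 2.
k = 2 works: Thu afternoon→Quispe, Thu evening→Dana, Fri morning→Quispe, Fri afternoon→Dana, Fri evening→Ekwueme, Sat morning→Andersen, Sat afternoon→Andersen+Costa, Sat evening→Ekwueme.
Loads: Dana 2, Quispe 2, Andersen 2, Ekwueme 2, Costa 1 — all ≤ 2.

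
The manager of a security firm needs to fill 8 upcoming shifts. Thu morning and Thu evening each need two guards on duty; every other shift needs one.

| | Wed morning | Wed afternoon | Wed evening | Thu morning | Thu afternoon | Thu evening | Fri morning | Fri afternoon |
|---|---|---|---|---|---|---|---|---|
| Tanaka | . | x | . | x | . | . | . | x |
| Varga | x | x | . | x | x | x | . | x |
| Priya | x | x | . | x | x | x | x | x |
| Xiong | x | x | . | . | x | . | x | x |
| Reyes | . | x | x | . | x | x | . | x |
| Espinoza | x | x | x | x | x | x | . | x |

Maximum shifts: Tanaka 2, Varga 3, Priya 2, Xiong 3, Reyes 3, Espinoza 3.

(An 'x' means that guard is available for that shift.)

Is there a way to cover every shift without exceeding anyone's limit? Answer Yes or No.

One valid schedule: Wed morning→Varga, Wed afternoon→Tanaka, Wed evening→Reyes, Thu morning→Tanaka+Varga, Thu afternoon→Varga, Thu evening→Priya+Reyes, Fri morning→Priya, Fri afternoon→Xiong.
Loads: Tanaka 2/2, Varga 3/3, Priya 2/2, Xiong 1/3, Reyes 2/3, Espinoza 0/3 — all within limits.

Yes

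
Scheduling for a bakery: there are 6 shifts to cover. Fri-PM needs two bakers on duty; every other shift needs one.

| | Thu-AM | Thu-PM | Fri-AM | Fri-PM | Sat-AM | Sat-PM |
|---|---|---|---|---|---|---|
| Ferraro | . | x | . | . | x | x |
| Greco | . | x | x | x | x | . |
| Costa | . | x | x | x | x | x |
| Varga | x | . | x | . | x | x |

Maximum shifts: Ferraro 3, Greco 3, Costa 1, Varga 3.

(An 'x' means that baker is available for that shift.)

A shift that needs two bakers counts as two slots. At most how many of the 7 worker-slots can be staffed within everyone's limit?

7

Total capacity across all bakers is 3+3+1+3 = 10, and 7 slots are needed, so at most 7 can be filled.
An assignment achieving 7: Thu-AM→Varga, Thu-PM→Ferraro, Fri-AM→Greco, Fri-PM→Greco+Costa, Sat-AM→Ferraro, Sat-PM→Ferraro.
Loads: Ferraro 3/3, Greco 2/3, Costa 1/1, Varga 1/3.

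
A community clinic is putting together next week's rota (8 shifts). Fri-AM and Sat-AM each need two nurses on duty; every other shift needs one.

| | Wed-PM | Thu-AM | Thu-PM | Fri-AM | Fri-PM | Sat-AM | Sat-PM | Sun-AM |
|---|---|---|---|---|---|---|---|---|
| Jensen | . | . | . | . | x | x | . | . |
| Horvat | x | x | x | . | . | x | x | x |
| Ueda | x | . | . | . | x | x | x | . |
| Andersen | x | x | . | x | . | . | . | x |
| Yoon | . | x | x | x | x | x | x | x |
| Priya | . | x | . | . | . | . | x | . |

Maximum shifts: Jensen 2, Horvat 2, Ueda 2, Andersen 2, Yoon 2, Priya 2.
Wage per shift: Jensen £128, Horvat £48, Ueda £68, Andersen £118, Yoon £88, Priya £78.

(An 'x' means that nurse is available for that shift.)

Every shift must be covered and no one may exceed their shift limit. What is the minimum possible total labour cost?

Fri-AM can only be covered by Andersen and Yoon, so that assignment is forced.
Picking the cheapest available nurse for each shift independently would cost £630, but that ignores the shift limits.
An optimal schedule: Wed-PM→Horvat, Thu-AM→Priya, Thu-PM→Horvat, Fri-AM→Yoon+Andersen, Fri-PM→Ueda, Sat-AM→Ueda+Yoon, Sat-PM→Priya, Sun-AM→Andersen.
Total: 48 + 78 + 48 + 88 + 118 + 68 + 68 + 88 + 78 + 118 = £800.

£800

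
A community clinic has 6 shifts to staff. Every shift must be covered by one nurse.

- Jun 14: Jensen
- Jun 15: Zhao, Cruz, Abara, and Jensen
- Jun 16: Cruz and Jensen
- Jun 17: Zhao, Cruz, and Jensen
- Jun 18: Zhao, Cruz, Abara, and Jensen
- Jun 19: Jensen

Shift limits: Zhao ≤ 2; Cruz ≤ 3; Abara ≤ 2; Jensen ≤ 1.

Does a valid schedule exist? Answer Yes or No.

No

Total capacity is 8 and 6 slots are needed, so capacity alone doesn't rule it out.
Shifts {Jun 14, Jun 19} need 2 worker-slots in total, but the nurses available for any of those shifts (Jensen) can supply at most 1 among them. So no valid schedule exists.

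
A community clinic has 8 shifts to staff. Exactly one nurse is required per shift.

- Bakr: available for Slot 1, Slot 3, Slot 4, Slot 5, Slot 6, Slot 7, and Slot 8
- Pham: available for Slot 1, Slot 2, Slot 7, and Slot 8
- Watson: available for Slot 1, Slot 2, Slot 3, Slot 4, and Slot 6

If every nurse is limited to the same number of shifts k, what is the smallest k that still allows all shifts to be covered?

With 3 nurses and 8 worker-slots to fill, someone must work at least ⌈8/3⌉ = 3 shifts, so k ≥ 3.
k = 3 works: Slot 1→Watson, Slot 2→Pham, Slot 3→Bakr, Slot 4→Bakr, Slot 5→Bakr, Slot 6→Watson, Slot 7→Pham, Slot 8→Pham.
Loads: Bakr 3, Pham 3, Watson 2 — all ≤ 3.

3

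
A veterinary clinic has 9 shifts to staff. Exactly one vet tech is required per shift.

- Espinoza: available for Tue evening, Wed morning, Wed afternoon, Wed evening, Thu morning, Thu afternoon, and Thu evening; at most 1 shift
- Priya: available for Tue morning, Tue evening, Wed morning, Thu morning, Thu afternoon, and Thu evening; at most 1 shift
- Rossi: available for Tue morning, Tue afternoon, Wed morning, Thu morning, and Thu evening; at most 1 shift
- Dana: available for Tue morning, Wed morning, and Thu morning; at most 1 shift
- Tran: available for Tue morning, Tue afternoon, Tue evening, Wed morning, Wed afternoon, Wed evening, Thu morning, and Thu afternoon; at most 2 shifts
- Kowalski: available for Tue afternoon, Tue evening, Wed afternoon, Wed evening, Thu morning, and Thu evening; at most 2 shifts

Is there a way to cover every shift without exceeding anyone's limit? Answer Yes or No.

No

Total capacity is 1+1+1+1+2+2 = 8 but 9 worker-slots are needed — infeasible.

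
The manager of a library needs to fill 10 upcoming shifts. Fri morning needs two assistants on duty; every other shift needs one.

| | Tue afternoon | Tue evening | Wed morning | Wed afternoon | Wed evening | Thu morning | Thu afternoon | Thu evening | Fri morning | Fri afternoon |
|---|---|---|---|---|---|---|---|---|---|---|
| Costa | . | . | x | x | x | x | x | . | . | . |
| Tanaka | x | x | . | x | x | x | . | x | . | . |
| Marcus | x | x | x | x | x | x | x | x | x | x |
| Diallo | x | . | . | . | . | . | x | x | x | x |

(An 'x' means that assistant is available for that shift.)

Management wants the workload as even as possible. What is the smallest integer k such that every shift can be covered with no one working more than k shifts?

With 4 assistants and 11 worker-slots to fill, someone must work at least ⌈11/4⌉ = 3 shifts, so k ≥ 3.
k = 3 works: Tue afternoon→Tanaka, Tue evening→Tanaka, Wed morning→Costa, Wed afternoon→Costa, Wed evening→Costa, Thu morning→Tanaka, Thu afternoon→Marcus, Thu evening→Diallo, Fri morning→Marcus+Diallo, Fri afternoon→Marcus.
Loads: Costa 3, Tanaka 3, Marcus 3, Diallo 2 — all ≤ 3.

3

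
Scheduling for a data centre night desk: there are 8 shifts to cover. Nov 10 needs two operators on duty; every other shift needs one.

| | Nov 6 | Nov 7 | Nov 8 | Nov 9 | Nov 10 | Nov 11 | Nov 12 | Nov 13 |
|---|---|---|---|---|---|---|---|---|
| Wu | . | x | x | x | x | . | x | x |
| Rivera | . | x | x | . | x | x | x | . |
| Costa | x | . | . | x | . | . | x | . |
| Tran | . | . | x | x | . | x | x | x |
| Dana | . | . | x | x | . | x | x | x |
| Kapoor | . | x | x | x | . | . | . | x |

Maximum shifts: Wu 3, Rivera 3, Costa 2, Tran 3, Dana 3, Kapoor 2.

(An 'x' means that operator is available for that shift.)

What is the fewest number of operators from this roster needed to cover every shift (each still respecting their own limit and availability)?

9 slots to fill and no one can take more than 3, so at least ⌈9/3⌉ = 3 operators are needed.
No set of 3 operators can cover every shift (each such set leaves at least one shift with no one available or exceeds a cap).
Wu, Rivera, Costa, and Tran alone can cover everything: Nov 6→Costa, Nov 7→Wu, Nov 8→Rivera, Nov 9→Costa, Nov 10→Wu+Rivera, Nov 11→Rivera, Nov 12→Tran, Nov 13→Wu.

4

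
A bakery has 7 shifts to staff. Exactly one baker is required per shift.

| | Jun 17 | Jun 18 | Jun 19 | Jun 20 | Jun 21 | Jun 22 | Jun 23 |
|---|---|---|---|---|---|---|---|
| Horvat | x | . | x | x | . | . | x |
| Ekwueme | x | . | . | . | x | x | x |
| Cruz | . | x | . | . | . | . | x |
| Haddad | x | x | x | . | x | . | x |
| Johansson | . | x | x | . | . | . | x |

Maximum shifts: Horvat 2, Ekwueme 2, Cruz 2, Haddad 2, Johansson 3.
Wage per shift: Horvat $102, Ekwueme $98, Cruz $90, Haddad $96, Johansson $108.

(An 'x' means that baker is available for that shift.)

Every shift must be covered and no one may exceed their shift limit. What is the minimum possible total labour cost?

$670

Jun 20 can only be covered by Horvat, so that assignment is forced.
Jun 22 can only be covered by Ekwueme, so that assignment is forced.
Picking the cheapest available baker for each shift independently would cost $668, but that ignores the shift limits.
An optimal schedule: Jun 17→Ekwueme, Jun 18→Cruz, Jun 19→Haddad, Jun 20→Horvat, Jun 21→Haddad, Jun 22→Ekwueme, Jun 23→Cruz.
Total: 98 + 90 + 96 + 102 + 96 + 98 + 90 = $670.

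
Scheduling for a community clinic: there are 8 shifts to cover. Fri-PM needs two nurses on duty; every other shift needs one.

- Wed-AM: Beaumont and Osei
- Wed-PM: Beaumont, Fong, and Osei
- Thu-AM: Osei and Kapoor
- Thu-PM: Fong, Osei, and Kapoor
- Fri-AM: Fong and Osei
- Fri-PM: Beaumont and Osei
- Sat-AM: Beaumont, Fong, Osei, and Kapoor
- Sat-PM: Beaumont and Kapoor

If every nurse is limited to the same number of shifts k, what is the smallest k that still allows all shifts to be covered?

With 4 nurses and 9 worker-slots to fill, someone must work at least ⌈9/4⌉ = 3 shifts, so k ≥ 3.
k = 3 works: Wed-AM→Beaumont, Wed-PM→Fong, Thu-AM→Osei, Thu-PM→Fong, Fri-AM→Fong, Fri-PM→Beaumont+Osei, Sat-AM→Osei, Sat-PM→Beaumont.
Loads: Beaumont 3, Fong 3, Osei 3, Kapoor 0 — all ≤ 3.

3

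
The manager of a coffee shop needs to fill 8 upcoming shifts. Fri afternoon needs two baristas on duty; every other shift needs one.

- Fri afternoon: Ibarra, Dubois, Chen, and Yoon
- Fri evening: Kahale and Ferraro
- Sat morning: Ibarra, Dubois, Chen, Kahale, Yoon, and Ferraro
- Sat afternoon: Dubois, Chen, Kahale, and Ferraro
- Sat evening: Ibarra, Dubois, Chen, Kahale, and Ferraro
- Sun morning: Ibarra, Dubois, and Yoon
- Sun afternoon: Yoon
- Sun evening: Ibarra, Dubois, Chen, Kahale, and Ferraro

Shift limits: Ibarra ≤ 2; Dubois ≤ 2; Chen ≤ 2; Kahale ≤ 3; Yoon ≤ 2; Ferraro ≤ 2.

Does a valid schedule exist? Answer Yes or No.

Yes

Sun afternoon can only be covered by Yoon, so that assignment is forced.
One valid schedule: Fri afternoon→Chen+Yoon, Fri evening→Kahale, Sat morning→Chen, Sat afternoon→Dubois, Sat evening→Ibarra, Sun morning→Ibarra, Sun afternoon→Yoon, Sun evening→Dubois.
Loads: Ibarra 2/2, Dubois 2/2, Chen 2/2, Kahale 1/3, Yoon 2/2, Ferraro 0/2 — all within limits.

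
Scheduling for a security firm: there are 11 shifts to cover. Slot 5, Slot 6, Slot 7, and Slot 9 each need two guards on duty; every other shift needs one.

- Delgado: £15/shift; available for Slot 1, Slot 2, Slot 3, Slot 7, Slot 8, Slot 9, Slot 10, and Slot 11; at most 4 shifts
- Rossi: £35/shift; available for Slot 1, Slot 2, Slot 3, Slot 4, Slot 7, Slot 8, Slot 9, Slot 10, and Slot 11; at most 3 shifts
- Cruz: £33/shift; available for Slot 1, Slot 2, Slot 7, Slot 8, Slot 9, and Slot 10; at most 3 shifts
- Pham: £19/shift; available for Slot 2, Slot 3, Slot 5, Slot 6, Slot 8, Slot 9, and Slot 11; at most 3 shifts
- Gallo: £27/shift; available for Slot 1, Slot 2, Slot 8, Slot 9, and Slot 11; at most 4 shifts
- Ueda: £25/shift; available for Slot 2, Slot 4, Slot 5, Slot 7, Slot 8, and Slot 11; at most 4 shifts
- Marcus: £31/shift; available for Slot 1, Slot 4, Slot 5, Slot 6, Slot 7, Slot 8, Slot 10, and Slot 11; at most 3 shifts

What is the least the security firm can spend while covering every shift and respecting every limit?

Slot 6 can only be covered by Pham and Marcus, so that assignment is forced.
Picking the cheapest available guard for each shift independently would cost £283, but that ignores the shift limits.
An optimal schedule: Slot 1→Delgado, Slot 2→Ueda, Slot 3→Delgado, Slot 4→Ueda, Slot 5→Pham+Ueda, Slot 6→Pham+Marcus, Slot 7→Delgado+Ueda, Slot 8→Gallo, Slot 9→Pham+Gallo, Slot 10→Delgado, Slot 11→Gallo.
Total: 15 + 25 + 15 + 25 + 19 + 25 + 19 + 31 + 15 + 25 + 27 + 19 + 27 + 15 + 27 = £329.

£329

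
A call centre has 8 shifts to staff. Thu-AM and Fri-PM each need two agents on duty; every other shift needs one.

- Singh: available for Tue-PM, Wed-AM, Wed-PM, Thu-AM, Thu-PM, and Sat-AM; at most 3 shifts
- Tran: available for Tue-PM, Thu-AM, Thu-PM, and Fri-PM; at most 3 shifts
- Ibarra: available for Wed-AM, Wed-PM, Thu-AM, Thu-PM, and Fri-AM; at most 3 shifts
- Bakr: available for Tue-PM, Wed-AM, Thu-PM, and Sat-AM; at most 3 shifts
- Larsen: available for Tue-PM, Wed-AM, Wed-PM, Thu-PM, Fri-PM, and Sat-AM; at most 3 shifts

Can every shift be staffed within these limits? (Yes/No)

Yes

Fri-AM can only be covered by Ibarra, so that assignment is forced.
Fri-PM can only be covered by Tran and Larsen, so that assignment is forced.
One valid schedule: Tue-PM→Tran, Wed-AM→Ibarra, Wed-PM→Singh, Thu-AM→Singh+Tran, Thu-PM→Ibarra, Fri-AM→Ibarra, Fri-PM→Tran+Larsen, Sat-AM→Singh.
Loads: Singh 3/3, Tran 3/3, Ibarra 3/3, Bakr 0/3, Larsen 1/3 — all within limits.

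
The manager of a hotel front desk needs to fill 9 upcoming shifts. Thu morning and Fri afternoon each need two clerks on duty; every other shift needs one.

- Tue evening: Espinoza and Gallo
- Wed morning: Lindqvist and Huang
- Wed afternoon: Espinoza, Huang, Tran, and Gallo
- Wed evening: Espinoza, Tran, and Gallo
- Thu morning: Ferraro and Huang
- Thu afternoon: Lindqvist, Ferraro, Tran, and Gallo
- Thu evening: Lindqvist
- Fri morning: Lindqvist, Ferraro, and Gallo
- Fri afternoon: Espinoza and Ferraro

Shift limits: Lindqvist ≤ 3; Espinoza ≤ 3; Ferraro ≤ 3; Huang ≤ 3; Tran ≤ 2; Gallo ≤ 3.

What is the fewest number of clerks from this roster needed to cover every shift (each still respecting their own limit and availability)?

4

11 slots to fill and no one can take more than 3, so at least ⌈11/3⌉ = 4 clerks are needed.
Lindqvist, Espinoza, Ferraro, and Huang alone can cover everything: Tue evening→Espinoza, Wed morning→Lindqvist, Wed afternoon→Huang, Wed evening→Espinoza, Thu morning→Ferraro+Huang, Thu afternoon→Lindqvist, Thu evening→Lindqvist, Fri morning→Ferraro, Fri afternoon→Espinoza+Ferraro.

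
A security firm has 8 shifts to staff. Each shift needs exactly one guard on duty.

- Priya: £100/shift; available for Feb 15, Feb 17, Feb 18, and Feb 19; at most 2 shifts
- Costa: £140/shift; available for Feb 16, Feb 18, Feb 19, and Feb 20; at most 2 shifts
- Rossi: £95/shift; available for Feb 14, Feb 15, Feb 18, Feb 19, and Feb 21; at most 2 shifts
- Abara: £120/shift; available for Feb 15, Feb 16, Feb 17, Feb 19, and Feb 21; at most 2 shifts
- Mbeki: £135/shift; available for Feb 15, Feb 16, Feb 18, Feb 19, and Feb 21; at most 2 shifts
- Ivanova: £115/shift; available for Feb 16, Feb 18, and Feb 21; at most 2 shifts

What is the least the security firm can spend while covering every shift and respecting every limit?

Feb 14 can only be covered by Rossi, so that assignment is forced.
Feb 20 can only be covered by Costa, so that assignment is forced.
Picking the cheapest available guard for each shift independently would cost £830, but that ignores the shift limits.
An optimal schedule: Feb 14→Rossi, Feb 15→Rossi, Feb 16→Ivanova, Feb 17→Priya, Feb 18→Priya, Feb 19→Abara, Feb 20→Costa, Feb 21→Ivanova.
Total: 95 + 95 + 115 + 100 + 100 + 120 + 140 + 115 = £880.

£880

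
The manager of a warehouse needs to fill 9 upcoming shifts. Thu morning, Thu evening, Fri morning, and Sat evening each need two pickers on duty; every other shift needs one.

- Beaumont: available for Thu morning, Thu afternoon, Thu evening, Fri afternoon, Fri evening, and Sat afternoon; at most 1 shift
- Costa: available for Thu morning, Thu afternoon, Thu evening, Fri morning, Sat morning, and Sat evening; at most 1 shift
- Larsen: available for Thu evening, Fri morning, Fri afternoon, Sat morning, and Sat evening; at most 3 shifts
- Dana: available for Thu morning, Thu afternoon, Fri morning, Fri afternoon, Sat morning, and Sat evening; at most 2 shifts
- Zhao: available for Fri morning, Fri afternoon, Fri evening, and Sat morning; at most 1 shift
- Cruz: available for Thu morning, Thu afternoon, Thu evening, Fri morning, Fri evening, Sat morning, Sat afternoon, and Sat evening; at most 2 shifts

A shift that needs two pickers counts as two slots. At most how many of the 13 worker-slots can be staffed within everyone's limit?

Total capacity across all pickers is 1+1+3+2+1+2 = 10, and 13 slots are needed, so at most 10 can be filled.
An assignment achieving 10: Thu morning→Costa+Dana, Thu afternoon→Dana, Thu evening→Larsen+Cruz, Fri afternoon→Larsen, Fri evening→Zhao, Sat afternoon→Beaumont, Sat evening→Larsen+Cruz.
Loads: Beaumont 1/1, Costa 1/1, Larsen 3/3, Dana 2/2, Zhao 1/1, Cruz 2/2.

10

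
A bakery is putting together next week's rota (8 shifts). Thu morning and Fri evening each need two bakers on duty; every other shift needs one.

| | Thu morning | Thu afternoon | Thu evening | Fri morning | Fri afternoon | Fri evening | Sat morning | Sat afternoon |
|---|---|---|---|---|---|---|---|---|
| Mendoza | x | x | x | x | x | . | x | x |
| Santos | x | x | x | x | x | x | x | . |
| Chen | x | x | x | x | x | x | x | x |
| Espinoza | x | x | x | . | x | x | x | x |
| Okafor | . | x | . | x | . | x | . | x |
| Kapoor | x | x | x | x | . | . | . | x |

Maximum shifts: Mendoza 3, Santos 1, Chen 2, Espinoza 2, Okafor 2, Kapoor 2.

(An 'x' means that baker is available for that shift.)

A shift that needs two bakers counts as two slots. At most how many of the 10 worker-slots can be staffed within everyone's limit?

Total capacity across all bakers is 3+1+2+2+2+2 = 12, and 10 slots are needed, so at most 10 can be filled.
An assignment achieving 10: Thu morning→Mendoza+Chen, Thu afternoon→Okafor, Thu evening→Espinoza, Fri morning→Okafor, Fri afternoon→Mendoza, Fri evening→Santos+Chen, Sat morning→Mendoza, Sat afternoon→Espinoza.
Loads: Mendoza 3/3, Santos 1/1, Chen 2/2, Espinoza 2/2, Okafor 2/2, Kapoor 0/2.

10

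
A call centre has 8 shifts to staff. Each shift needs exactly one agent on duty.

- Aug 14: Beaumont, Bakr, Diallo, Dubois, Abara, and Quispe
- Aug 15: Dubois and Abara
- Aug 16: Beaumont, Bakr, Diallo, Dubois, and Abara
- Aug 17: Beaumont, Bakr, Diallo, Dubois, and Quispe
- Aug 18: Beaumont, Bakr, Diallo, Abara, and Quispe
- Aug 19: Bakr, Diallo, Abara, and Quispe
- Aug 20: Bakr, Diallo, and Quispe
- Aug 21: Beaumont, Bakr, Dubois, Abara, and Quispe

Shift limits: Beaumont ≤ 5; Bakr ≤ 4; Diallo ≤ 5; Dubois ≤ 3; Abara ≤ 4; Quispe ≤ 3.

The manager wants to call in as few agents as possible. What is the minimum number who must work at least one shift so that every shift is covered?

2

8 slots to fill and no one can take more than 5, so at least ⌈8/5⌉ = 2 agents are needed.
Bakr and Abara alone can cover everything: Aug 14→Bakr, Aug 15→Abara, Aug 16→Bakr, Aug 17→Bakr, Aug 18→Abara, Aug 19→Abara, Aug 20→Bakr, Aug 21→Abara.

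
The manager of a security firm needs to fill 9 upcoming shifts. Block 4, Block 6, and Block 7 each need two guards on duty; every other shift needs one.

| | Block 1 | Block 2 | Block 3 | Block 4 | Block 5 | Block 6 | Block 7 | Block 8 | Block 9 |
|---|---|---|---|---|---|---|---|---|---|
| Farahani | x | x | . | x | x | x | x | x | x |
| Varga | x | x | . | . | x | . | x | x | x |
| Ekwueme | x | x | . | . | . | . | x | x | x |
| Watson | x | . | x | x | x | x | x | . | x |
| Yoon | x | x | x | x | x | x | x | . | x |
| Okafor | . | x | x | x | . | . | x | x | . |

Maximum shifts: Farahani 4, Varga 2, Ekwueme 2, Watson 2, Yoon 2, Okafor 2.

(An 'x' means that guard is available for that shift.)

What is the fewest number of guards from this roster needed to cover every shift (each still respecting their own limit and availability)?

12 slots to fill and no one can take more than 4, so at least ⌈12/4⌉ = 3 guards are needed.
Any 4 guards together have capacity at most 4+2+2+2 = 10 < 12 slots, so 4 can never suffice.
Farahani, Varga, Ekwueme, Watson, and Yoon alone can cover everything: Block 1→Varga, Block 2→Farahani, Block 3→Watson, Block 4→Farahani+Watson, Block 5→Varga, Block 6→Farahani+Yoon, Block 7→Ekwueme+Yoon, Block 8→Farahani, Block 9→Ekwueme.

5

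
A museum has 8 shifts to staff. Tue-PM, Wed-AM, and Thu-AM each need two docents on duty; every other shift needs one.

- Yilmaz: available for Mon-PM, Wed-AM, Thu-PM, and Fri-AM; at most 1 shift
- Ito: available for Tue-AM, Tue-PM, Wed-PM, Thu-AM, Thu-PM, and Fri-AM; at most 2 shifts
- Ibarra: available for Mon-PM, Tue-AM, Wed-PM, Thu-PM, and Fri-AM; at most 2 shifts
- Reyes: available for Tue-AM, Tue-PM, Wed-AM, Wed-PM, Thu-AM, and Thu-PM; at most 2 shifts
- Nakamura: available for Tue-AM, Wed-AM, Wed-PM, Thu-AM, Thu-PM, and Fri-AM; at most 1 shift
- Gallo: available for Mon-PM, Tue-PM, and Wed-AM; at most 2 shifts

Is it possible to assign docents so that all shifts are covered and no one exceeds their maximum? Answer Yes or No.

Total capacity is 1+2+2+2+1+2 = 10 but 11 worker-slots are needed — infeasible.

No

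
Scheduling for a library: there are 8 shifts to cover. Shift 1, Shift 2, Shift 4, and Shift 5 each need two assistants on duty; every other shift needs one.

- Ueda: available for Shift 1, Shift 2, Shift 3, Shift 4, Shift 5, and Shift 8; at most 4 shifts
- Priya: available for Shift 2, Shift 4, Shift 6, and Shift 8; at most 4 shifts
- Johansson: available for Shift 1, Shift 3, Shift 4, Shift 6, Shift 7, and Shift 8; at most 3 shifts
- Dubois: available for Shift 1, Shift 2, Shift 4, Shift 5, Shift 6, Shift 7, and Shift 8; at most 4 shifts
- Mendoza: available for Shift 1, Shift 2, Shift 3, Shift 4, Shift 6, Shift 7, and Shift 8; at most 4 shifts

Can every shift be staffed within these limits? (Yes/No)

Yes

Shift 5 can only be covered by Ueda and Dubois, so that assignment is forced.
One valid schedule: Shift 1→Ueda+Johansson, Shift 2→Priya+Dubois, Shift 3→Ueda, Shift 4→Priya+Johansson, Shift 5→Ueda+Dubois, Shift 6→Priya, Shift 7→Johansson, Shift 8→Ueda.
Loads: Ueda 4/4, Priya 3/4, Johansson 3/3, Dubois 2/4, Mendoza 0/4 — all within limits.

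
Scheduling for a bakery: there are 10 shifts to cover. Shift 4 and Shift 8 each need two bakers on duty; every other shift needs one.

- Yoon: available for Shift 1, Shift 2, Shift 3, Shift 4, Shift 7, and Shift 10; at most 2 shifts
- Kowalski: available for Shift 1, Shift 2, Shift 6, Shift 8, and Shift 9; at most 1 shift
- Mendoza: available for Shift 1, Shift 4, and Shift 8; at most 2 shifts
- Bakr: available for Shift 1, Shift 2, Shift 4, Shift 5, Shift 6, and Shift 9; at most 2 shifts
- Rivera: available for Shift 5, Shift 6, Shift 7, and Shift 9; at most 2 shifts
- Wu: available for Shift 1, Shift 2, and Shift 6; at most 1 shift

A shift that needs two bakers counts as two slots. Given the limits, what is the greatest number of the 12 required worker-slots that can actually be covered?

10

Total capacity across all bakers is 2+1+2+2+2+1 = 10, and 12 slots are needed, so at most 10 can be filled.
An assignment achieving 10: Shift 2→Wu, Shift 3→Yoon, Shift 4→Mendoza+Bakr, Shift 5→Bakr, Shift 7→Rivera, Shift 8→Kowalski+Mendoza, Shift 9→Rivera, Shift 10→Yoon.
Loads: Yoon 2/2, Kowalski 1/1, Mendoza 2/2, Bakr 2/2, Rivera 2/2, Wu 1/1.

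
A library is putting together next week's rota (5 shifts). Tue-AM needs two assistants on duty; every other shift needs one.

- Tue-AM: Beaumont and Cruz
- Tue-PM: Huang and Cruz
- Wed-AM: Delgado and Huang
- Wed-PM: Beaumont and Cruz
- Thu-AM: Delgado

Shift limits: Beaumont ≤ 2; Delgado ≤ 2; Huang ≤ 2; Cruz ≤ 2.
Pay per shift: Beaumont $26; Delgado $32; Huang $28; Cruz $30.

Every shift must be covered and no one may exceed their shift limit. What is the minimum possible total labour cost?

Tue-AM can only be covered by Beaumont and Cruz, so that assignment is forced.
Thu-AM can only be covered by Delgado, so that assignment is forced.
Picking the cheapest available assistant for each shift independently would cost $170, and that bound is achievable.
An optimal schedule: Tue-AM→Beaumont+Cruz, Tue-PM→Huang, Wed-AM→Huang, Wed-PM→Beaumont, Thu-AM→Delgado.
Total: 26 + 30 + 28 + 28 + 26 + 32 = $170.

$170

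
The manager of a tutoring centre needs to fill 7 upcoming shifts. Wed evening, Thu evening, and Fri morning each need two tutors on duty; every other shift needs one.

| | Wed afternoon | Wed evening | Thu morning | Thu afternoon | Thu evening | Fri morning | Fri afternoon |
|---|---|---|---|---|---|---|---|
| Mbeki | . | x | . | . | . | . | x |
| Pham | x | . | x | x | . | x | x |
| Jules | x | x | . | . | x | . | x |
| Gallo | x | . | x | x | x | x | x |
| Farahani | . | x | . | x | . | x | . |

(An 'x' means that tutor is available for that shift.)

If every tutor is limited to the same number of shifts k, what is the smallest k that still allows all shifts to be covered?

With 5 tutors and 10 worker-slots to fill, someone must work at least ⌈10/5⌉ = 2 shifts, so k ≥ 2.
k = 2 works: Wed afternoon→Pham, Wed evening→Mbeki+Jules, Thu morning→Pham, Thu afternoon→Farahani, Thu evening→Jules+Gallo, Fri morning→Gallo+Farahani, Fri afternoon→Mbeki.
Loads: Mbeki 2, Pham 2, Jules 2, Gallo 2, Farahani 2 — all ≤ 2.

2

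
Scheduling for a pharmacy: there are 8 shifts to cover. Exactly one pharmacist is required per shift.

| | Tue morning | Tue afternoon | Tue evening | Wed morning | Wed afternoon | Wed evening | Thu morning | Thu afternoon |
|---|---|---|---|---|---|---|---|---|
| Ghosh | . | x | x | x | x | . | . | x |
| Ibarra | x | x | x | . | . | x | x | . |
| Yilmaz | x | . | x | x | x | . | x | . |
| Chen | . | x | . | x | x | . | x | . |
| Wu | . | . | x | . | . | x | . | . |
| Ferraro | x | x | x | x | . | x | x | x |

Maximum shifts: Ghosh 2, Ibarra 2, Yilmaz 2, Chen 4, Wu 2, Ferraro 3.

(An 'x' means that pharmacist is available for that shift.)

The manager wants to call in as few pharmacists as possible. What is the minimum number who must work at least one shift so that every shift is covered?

8 slots to fill and no one can take more than 4, so at least ⌈8/4⌉ = 2 pharmacists are needed.
Any 2 pharmacists together have capacity at most 4+3 = 7 < 8 slots, so 2 can never suffice.
Ghosh, Ibarra, and Chen alone can cover everything: Tue morning→Ibarra, Tue afternoon→Chen, Tue evening→Ghosh, Wed morning→Chen, Wed afternoon→Chen, Wed evening→Ibarra, Thu morning→Chen, Thu afternoon→Ghosh.

3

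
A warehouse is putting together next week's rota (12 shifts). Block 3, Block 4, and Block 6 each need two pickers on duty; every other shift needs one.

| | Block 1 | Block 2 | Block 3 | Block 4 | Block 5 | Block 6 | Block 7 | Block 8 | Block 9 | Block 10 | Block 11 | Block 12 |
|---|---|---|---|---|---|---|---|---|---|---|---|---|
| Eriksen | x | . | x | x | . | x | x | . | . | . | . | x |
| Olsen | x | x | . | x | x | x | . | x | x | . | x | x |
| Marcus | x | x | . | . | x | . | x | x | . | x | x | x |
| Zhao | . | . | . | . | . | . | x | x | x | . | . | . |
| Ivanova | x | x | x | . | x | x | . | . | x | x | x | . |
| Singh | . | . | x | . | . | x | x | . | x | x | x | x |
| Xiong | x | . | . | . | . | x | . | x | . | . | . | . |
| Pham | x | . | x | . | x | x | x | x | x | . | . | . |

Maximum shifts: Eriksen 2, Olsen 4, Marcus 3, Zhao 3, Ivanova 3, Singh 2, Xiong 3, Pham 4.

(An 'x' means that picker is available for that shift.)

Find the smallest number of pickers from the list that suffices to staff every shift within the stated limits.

5

15 slots to fill and no one can take more than 4, so at least ⌈15/4⌉ = 4 pickers are needed.
Any 4 pickers together have capacity at most 4+4+3+3 = 14 < 15 slots, so 4 can never suffice.
Eriksen, Olsen, Marcus, Zhao, and Ivanova alone can cover everything: Block 1→Ivanova, Block 2→Olsen, Block 3→Eriksen+Ivanova, Block 4→Eriksen+Olsen, Block 5→Olsen, Block 6→Olsen+Ivanova, Block 7→Zhao, Block 8→Zhao, Block 9→Zhao, Block 10→Marcus, Block 11→Marcus, Block 12→Marcus.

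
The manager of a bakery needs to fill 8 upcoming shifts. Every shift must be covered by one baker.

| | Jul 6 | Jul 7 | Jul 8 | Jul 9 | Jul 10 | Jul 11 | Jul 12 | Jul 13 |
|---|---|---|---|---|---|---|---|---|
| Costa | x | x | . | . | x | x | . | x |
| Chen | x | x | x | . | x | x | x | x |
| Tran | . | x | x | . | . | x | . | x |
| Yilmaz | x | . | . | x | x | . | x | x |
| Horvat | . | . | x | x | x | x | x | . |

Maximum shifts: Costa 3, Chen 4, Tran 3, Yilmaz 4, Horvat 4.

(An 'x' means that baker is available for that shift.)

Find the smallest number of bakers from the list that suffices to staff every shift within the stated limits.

2

8 slots to fill and no one can take more than 4, so at least ⌈8/4⌉ = 2 bakers are needed.
Chen and Yilmaz alone can cover everything: Jul 6→Chen, Jul 7→Chen, Jul 8→Chen, Jul 9→Yilmaz, Jul 10→Yilmaz, Jul 11→Chen, Jul 12→Yilmaz, Jul 13→Yilmaz.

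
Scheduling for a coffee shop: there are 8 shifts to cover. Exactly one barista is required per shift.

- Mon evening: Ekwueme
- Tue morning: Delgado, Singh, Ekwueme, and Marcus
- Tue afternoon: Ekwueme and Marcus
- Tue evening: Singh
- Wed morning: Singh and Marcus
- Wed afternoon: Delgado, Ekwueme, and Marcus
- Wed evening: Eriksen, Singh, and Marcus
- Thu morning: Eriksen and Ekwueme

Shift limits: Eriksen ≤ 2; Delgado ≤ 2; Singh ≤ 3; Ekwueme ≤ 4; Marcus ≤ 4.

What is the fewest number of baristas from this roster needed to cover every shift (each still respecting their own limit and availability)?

8 slots to fill and no one can take more than 4, so at least ⌈8/4⌉ = 2 baristas are needed.
No set of 2 baristas can cover every shift (each such set leaves at least one shift with no one available or exceeds a cap).
Eriksen, Singh, and Ekwueme alone can cover everything: Mon evening→Ekwueme, Tue morning→Singh, Tue afternoon→Ekwueme, Tue evening→Singh, Wed morning→Singh, Wed afternoon→Ekwueme, Wed evening→Eriksen, Thu morning→Eriksen.

3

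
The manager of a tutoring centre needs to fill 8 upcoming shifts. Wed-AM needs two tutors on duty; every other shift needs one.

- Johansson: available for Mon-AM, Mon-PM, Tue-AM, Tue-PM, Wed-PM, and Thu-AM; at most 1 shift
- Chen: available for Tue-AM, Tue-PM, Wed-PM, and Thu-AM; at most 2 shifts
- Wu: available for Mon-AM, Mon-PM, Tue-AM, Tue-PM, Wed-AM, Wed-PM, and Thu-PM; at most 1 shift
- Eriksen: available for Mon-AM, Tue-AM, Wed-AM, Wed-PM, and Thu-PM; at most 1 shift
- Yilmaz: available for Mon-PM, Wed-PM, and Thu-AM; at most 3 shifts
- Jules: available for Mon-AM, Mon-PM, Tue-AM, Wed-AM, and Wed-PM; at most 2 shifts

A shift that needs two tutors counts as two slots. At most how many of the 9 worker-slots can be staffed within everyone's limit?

9

Total capacity across all tutors is 1+2+1+1+3+2 = 10, and 9 slots are needed, so at most 9 can be filled.
An assignment achieving 9: Mon-AM→Jules, Mon-PM→Yilmaz, Tue-AM→Chen, Tue-PM→Johansson, Wed-AM→Eriksen+Jules, Wed-PM→Yilmaz, Thu-AM→Chen, Thu-PM→Wu.
Loads: Johansson 1/1, Chen 2/2, Wu 1/1, Eriksen 1/1, Yilmaz 2/3, Jules 2/2.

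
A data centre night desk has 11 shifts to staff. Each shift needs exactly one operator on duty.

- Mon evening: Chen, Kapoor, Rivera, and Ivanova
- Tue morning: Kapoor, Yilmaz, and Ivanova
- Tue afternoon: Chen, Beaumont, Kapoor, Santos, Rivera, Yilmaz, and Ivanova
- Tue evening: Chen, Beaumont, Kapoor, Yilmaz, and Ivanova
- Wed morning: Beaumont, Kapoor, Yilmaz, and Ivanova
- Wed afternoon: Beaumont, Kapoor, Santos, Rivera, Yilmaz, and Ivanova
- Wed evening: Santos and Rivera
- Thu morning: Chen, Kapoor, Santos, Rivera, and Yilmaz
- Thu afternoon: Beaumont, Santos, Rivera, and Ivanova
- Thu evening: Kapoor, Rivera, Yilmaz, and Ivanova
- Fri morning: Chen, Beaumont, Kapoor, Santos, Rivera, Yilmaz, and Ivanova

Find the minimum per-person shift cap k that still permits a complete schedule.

2

With 7 operators and 11 worker-slots to fill, someone must work at least ⌈11/7⌉ = 2 shifts, so k ≥ 2.
k = 2 works: Mon evening→Chen, Tue morning→Kapoor, Tue afternoon→Rivera, Tue evening→Chen, Wed morning→Beaumont, Wed afternoon→Rivera, Wed evening→Santos, Thu morning→Santos, Thu afternoon→Beaumont, Thu evening→Kapoor, Fri morning→Yilmaz.
Loads: Chen 2, Beaumont 2, Kapoor 2, Santos 2, Rivera 2, Yilmaz 1, Ivanova 0 — all ≤ 2.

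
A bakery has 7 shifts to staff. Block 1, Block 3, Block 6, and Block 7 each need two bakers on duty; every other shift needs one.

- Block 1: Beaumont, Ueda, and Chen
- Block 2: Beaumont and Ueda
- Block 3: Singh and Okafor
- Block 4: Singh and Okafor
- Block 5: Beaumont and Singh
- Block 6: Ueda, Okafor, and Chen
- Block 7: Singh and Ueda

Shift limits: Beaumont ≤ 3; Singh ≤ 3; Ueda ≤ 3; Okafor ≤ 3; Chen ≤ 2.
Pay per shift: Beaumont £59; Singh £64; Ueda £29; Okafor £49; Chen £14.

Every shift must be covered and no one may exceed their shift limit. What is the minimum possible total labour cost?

Block 3 can only be covered by Singh and Okafor, so that assignment is forced.
Block 7 can only be covered by Singh and Ueda, so that assignment is forced.
Picking the cheapest available baker for each shift independently would cost £429, but that ignores the shift limits.
An optimal schedule: Block 1→Chen+Ueda, Block 2→Ueda, Block 3→Okafor+Singh, Block 4→Okafor, Block 5→Beaumont, Block 6→Chen+Okafor, Block 7→Ueda+Singh.
Total: 14 + 29 + 29 + 49 + 64 + 49 + 59 + 14 + 49 + 29 + 64 = £449.

£449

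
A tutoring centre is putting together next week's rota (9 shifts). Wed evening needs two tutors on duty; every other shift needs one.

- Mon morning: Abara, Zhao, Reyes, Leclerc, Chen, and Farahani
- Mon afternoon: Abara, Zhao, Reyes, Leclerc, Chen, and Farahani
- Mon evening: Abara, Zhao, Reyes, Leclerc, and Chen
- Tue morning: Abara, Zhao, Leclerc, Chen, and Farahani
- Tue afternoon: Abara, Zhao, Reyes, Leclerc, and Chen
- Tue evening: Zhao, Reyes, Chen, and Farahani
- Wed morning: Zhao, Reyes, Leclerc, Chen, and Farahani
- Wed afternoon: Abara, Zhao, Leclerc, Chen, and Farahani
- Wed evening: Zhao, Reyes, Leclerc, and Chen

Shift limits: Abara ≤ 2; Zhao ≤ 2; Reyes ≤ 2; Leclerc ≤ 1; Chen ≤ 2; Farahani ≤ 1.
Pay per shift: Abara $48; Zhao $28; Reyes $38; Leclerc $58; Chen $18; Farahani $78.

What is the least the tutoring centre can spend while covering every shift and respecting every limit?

$400

Picking the cheapest available tutor for each shift independently would cost $190, but that ignores the shift limits.
An optimal schedule: Mon morning→Chen, Mon afternoon→Farahani, Mon evening→Abara, Tue morning→Abara, Tue afternoon→Zhao, Tue evening→Zhao, Wed morning→Reyes, Wed afternoon→Leclerc, Wed evening→Reyes+Chen.
Total: 18 + 78 + 48 + 48 + 28 + 28 + 38 + 58 + 38 + 18 = $400.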